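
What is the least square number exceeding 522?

Solve n² > 522 for integer n.
The largest n with value ≤ 522 is 22 (since 484 ≤ 522 < 529), so the first above is n = 23, value 529.

529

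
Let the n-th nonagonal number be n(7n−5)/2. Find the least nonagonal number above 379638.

Solve n(7n−5)/2 > 379638 for integer n.
The largest n with value ≤ 379638 is 329 (since 378021 ≤ 379638 < 380325), so the first above is n = 330, value 380325.

380325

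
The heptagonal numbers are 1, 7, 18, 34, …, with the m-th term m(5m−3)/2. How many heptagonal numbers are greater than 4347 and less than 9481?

The n-th heptagonal number is n(5n−3)/2.
Smallest index with value > 4347: n = 43 (giving 4558).
Largest index with value < 9481: n = 61 (giving 9211).
Indices 43 through 61: 19 terms.

19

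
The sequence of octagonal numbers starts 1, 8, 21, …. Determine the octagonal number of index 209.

209·(3·209 − 2) = 209·625 = 130625.

130625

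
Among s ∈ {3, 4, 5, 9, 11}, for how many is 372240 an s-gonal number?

1

s = 3: P(3, 862) = 371953 and P(3, 863) = 372816; 372240 is not s-gonal.
s = 4: P(4, 610) = 372100 and P(4, 611) = 373321; 372240 is not s-gonal.
s = 5: P(5, 498) = 371757 and P(5, 499) = 373252; 372240 is not s-gonal.
s = 9: P(9, 326) = 371151 and P(9, 327) = 373434; 372240 is not s-gonal.
s = 11: P(11, 288) = 372240. ✓
Hits: s ∈ {11} → 1.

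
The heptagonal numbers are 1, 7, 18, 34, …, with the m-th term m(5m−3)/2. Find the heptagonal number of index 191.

90916

The 191st heptagonal number is n(5n−3)/2 with n = 191.
191·(5·191 − 3)/2 = 191·952/2 = 191·476 = 90916.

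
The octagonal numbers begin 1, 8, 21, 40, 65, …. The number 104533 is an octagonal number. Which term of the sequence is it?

187

Set n(3n−2) = 104533, giving 3n² − 2n − 104533 = 0.
So n = (2 + 1120) / 6 = 1122/6 = 187.
Check: 187·(3·187 − 2) = 104533. ✓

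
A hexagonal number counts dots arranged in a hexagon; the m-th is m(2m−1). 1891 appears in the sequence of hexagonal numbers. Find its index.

31

Set n(2n−1) = 1891, giving 2n² − n − 1891 = 0.
So n = (1 + 123) / 4 = 124/4 = 31.
Check: 31·(2·31 − 1) = 1891. ✓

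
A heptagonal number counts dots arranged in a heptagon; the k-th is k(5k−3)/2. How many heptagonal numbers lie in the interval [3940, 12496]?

The n-th heptagonal number is n(5n−3)/2.
Smallest index with value ≥ 3940: n = 40 (giving 3940).
Largest index with value ≤ 12496: n = 71 (giving 12496).
Indices 40 through 71: 32 terms.

32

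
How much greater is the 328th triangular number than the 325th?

328·329/2 = 53956 and 325·326/2 = 52975.
Difference: 53956 − 52975 = 981.

981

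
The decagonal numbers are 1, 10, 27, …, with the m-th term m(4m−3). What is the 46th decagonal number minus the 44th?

46·(4·46 − 3) = 8326 and 44·(4·44 − 3) = 7612.
Difference: 8326 − 7612 = 714.

714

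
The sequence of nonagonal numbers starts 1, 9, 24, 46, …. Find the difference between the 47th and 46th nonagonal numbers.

323

Consecutive nonagonal numbers differ by 7n − 6: here 7·47 − 6 = 323.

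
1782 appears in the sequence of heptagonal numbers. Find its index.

Set n(5n−3)/2 = 1782, giving 5n² − 3n − 3564 = 0.
The discriminant is 9 + 40·1782 = 71289, and √71289 = 267.
So n = (3 + 267) / 10 = 270/10 = 27.

27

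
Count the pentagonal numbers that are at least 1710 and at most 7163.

The n-th pentagonal number is n(3n−1)/2.
Smallest index with value ≥ 1710: n = 34 (giving 1717).
Largest index with value ≤ 7163: n = 69 (giving 7107).
Indices 34 through 69: 36 terms.

36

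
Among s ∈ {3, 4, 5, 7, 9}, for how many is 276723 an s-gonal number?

1

s = 3: P(3, 743) = 276396 and P(3, 744) = 277140; 276723 is not s-gonal.
s = 4: P(4, 526) = 276676 and P(4, 527) = 277729; 276723 is not s-gonal.
s = 5: P(5, 429) = 275847 and P(5, 430) = 277135; 276723 is not s-gonal.
s = 7: P(7, 333) = 276723. ✓
s = 9: P(9, 281) = 275661 and P(9, 282) = 277629; 276723 is not s-gonal.
Hits: s ∈ {7} → 1.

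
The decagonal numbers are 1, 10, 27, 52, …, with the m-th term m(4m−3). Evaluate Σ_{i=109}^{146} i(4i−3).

2474693

Σ i(4i−3) = 4Σi² − 3Σi over i = 109..146.
Σi = 10731 − 5886 = 4845 and Σi² = 1048061 − 425754 = 622307.
4·622307 − 3·4845 = 2474693.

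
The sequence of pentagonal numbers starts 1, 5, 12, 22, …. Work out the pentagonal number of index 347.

180440

The 347th pentagonal number is n(3n−1)/2 with n = 347.
347·(3·347 − 1)/2 = 347·1040/2 = 347·520 = 180440.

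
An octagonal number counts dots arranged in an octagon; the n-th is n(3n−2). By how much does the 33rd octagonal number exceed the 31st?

33·(3·33 − 2) = 3201 and 31·(3·31 − 2) = 2821.
Difference: 3201 − 2821 = 380.

380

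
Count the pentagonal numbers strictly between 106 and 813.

The n-th pentagonal number is n(3n−1)/2.
Smallest index with value > 106: n = 9 (giving 117).
Largest index with value < 813: n = 23 (giving 782).
Indices 9 through 23: 15 terms.

15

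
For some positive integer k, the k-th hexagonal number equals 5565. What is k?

Set n(2n−1) = 5565, giving 2n² − n − 5565 = 0.
The discriminant is 1 + 8·5565 = 44521, and √44521 = 211.
So n = (1 + 211) / 4 = 212/4 = 53.
Check: 53·(2·53 − 1) = 5565. ✓

53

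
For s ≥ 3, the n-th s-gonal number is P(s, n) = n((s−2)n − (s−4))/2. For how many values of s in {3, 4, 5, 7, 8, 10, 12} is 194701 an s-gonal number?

s = 3: P(3, 623) = 194376 and P(3, 624) = 195000; 194701 is not s-gonal.
s = 4: P(4, 441) = 194481 and P(4, 442) = 195364; 194701 is not s-gonal.
s = 5: P(5, 360) = 194220 and P(5, 361) = 195301; 194701 is not s-gonal.
s = 7: P(7, 279) = 194184 and P(7, 280) = 195580; 194701 is not s-gonal.
s = 8: P(8, 255) = 194565 and P(8, 256) = 196096; 194701 is not s-gonal.
s = 10: P(10, 221) = 194701. ✓
s = 12: P(12, 197) = 193257 and P(12, 198) = 195228; 194701 is not s-gonal.
Hits: s ∈ {10} → 1.

1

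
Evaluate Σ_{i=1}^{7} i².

Σ_{i=1}^{7} i² = 7·8·15/6 = 140.

140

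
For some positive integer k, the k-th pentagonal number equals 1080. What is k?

Set n(3n−1)/2 = 1080, giving 3n² − n − 2160 = 0.
The discriminant is 1 + 24·1080 = 25921, and √25921 = 161.
So n = (1 + 161) / 6 = 162/6 = 27.
Check: 27·(3·27 − 1)/2 = 1080. ✓

27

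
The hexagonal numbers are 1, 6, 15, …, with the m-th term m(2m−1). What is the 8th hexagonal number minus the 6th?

54

8·(2·8 − 1) = 120 and 6·(2·6 − 1) = 66.
Difference: 120 − 66 = 54.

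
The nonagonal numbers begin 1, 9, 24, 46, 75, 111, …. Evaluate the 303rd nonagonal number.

320574

303·(7·303 − 5)/2 = 303·2116/2 = 303·1058 = 320574.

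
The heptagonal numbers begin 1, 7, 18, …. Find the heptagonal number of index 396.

391446

396·(5·396 − 3)/2 = 396·1977/2 = 391446.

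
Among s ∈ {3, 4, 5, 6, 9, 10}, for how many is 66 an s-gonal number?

s = 3: P(3, 11) = 66. ✓
s = 4: P(4, 8) = 64 and P(4, 9) = 81; 66 is not s-gonal.
s = 5: P(5, 6) = 51 and P(5, 7) = 70; 66 is not s-gonal.
s = 6: P(6, 6) = 66. ✓
s = 9: P(9, 4) = 46 and P(9, 5) = 75; 66 is not s-gonal.
s = 10: P(10, 4) = 52 and P(10, 5) = 85; 66 is not s-gonal.
Hits: s ∈ {3, 6} → 2.

2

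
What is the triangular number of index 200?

20100

200·201/2 = 40200/2 = 20100.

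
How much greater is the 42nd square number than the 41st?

n² − (n−1)² = 2n − 1, so 42² − 41² = 2·42 − 1 = 83.

83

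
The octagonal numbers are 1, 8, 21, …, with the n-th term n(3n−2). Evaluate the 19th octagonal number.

1045

The 19th octagonal number is n(3n−2) with n = 19.
19·(3·19 − 2) = 19·55 = 1045.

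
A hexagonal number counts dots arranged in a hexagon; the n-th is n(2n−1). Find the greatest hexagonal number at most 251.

231

Solve n(2n−1) ≤ 251 for integer n.
n = 11 gives 231 ≤ 251, while n = 12 gives 276 > 251; so the answer is 231.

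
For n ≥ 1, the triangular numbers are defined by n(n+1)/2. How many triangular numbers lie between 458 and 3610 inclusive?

55

The n-th triangular number is n(n+1)/2.
Smallest index with value ≥ 458: n = 30 (giving 465).
Largest index with value ≤ 3610: n = 84 (giving 3570).
Indices 30 through 84: 55 terms.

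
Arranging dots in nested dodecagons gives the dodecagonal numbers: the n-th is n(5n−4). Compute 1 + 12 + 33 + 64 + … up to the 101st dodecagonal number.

Σ i(5i−4) = 5Σi² − 4Σi over i = 1..101.
Σi = 5151 and Σi² = 348551.
5·348551 − 4·5151 = 1722151.

1722151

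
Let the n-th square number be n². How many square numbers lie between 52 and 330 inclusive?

11

The n-th square number is n².
Smallest index with value ≥ 52: n = 8 (giving 64).
Largest index with value ≤ 330: n = 18 (giving 324).
Indices 8 through 18: 11 terms.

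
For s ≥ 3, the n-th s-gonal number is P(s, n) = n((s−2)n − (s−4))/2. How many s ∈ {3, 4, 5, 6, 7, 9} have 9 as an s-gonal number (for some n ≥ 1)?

s = 3: P(3, 3) = 6 and P(3, 4) = 10; 9 is not s-gonal.
s = 4: P(4, 3) = 9. ✓
s = 5: P(5, 2) = 5 and P(5, 3) = 12; 9 is not s-gonal.
s = 6: P(6, 2) = 6 and P(6, 3) = 15; 9 is not s-gonal.
s = 7: P(7, 2) = 7 and P(7, 3) = 18; 9 is not s-gonal.
s = 9: P(9, 2) = 9. ✓
Hits: s ∈ {4, 9} → 2.

2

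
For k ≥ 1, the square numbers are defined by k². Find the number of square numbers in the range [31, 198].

9

The n-th square number is n².
Smallest index with value ≥ 31: n = 6 (giving 36).
Largest index with value ≤ 198: n = 14 (giving 196).
Indices 6 through 14: 9 terms.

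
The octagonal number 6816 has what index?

48

Set n(3n−2) = 6816, giving 3n² − 2n − 6816 = 0.
The discriminant is 4 + 12·6816 = 81796, and √81796 = 286.
So n = (2 + 286) / 6 = 288/6 = 48.
Check: 48·(3·48 − 2) = 6816. ✓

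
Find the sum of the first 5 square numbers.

Σ_{i=1}^{5} i² = 5·6·11/6 = 55.

55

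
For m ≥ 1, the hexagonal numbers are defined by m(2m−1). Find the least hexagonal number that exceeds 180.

190

Solve n(2n−1) > 180 for integer n.
The largest n with value ≤ 180 is 9 (since 153 ≤ 180 < 190), so the first above is n = 10, value 190.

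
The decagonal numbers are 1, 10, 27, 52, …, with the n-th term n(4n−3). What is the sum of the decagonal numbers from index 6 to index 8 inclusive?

533

Σ i(4i−3) = 4Σi² − 3Σi over i = 6..8.
Σi = 36 − 15 = 21 and Σi² = 204 − 55 = 149.
4·149 − 3·21 = 533.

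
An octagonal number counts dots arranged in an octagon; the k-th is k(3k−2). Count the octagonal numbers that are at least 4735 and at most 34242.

The n-th octagonal number is n(3n−2).
Smallest index with value ≥ 4735: n = 41 (giving 4961).
Largest index with value ≤ 34242: n = 107 (giving 34133).
Indices 41 through 107: 67 terms.

67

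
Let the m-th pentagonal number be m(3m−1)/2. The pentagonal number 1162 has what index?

Set n(3n−1)/2 = 1162, giving 3n² − n − 2324 = 0.
So n = (1 + 167) / 6 = 168/6 = 28.
Check: 28·(3·28 − 1)/2 = 1162. ✓

28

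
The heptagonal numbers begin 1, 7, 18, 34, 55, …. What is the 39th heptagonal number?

3744

39·(5·39 − 3)/2 = 39·192/2 = 39·96 = 3744.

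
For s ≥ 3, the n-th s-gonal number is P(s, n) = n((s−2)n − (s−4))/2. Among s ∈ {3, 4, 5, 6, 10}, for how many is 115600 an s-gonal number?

s = 3: P(3, 480) = 115440 and P(3, 481) = 115921; 115600 is not s-gonal.
s = 4: P(4, 340) = 115600. ✓
s = 5: P(5, 277) = 114955 and P(5, 278) = 115787; 115600 is not s-gonal.
s = 6: P(6, 240) = 114960 and P(6, 241) = 115921; 115600 is not s-gonal.
s = 10: P(10, 170) = 115090 and P(10, 171) = 116451; 115600 is not s-gonal.
Hits: s ∈ {4} → 1.

1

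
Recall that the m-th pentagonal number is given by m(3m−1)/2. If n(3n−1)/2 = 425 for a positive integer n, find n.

Set n(3n−1)/2 = 425, giving 3n² − n − 850 = 0.
The discriminant is 1 + 24·425 = 10201, and √10201 = 101.
So n = (1 + 101) / 6 = 102/6 = 17.
Check: 17·(3·17 − 1)/2 = 425. ✓

17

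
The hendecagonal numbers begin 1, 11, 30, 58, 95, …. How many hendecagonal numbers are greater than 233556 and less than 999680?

243

The n-th hendecagonal number is n(9n−7)/2.
Smallest index with value > 233556: n = 229 (giving 235183).
Largest index with value < 999680: n = 471 (giving 996636).
Indices 229 through 471: 243 terms.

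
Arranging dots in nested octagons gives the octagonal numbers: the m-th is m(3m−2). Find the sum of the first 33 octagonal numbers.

36465

Σ i(3i−2) = 3Σi² − 2Σi over i = 1..33.
Σi = 561 and Σi² = 12529.
3·12529 − 2·561 = 36465.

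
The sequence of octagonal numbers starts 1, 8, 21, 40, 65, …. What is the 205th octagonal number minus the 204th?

Consecutive octagonal numbers differ by 6n − 5: here 6·205 − 5 = 1225.

1225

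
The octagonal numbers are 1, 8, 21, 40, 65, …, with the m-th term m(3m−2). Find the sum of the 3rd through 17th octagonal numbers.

Σ i(3i−2) = 3Σi² − 2Σi over i = 3..17.
Σi = 153 − 3 = 150 and Σi² = 1785 − 5 = 1780.
3·1780 − 2·150 = 5040.

5040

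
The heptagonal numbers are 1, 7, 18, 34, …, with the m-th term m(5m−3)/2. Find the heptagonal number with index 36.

3186

The 36th heptagonal number is n(5n−3)/2 with n = 36.
36·(5·36 − 3)/2 = 36·177/2 = 3186.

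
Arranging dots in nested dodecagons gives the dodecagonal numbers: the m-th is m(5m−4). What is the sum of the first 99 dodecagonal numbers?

1621950

Σ i(5i−4) = 5Σi² − 4Σi over i = 1..99.
Σi = 4950 and Σi² = 328350.
5·328350 − 4·4950 = 1621950.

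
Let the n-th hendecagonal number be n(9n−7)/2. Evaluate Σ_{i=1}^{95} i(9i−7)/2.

1290480

Σ i(9i−7)/2 = (9Σi² − 7Σi) / 2 over i = 1..95.
Σi = 4560 and Σi² = 290320.
(9·290320 − 7·4560) / 2 = 2580960/2 = 1290480.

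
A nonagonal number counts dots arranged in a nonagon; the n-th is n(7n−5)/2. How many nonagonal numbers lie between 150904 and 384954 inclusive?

125

The n-th nonagonal number is n(7n−5)/2.
Smallest index with value ≥ 150904: n = 208 (giving 150904).
Largest index with value ≤ 384954: n = 332 (giving 384954).
Indices 208 through 332: 125 terms.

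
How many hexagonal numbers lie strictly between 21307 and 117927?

140

The n-th hexagonal number is n(2n−1).
Smallest index with value > 21307: n = 104 (giving 21528).
Largest index with value < 117927: n = 243 (giving 117855).
Indices 104 through 243: 140 terms.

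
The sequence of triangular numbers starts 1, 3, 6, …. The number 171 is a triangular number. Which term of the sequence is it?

18

Set n(n+1)/2 = 171, giving n² + n − 342 = 0.
So n = (-1 + 37) / 2 = 36/2 = 18.
Check: 18·19/2 = 171. ✓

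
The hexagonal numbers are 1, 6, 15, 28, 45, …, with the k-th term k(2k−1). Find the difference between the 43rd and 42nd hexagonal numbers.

169

Consecutive hexagonal numbers differ by 4n − 3: here 4·43 − 3 = 169.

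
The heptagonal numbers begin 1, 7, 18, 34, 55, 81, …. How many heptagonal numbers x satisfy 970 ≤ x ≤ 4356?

23

The n-th heptagonal number is n(5n−3)/2.
Smallest index with value ≥ 970: n = 20 (giving 970).
Largest index with value ≤ 4356: n = 42 (giving 4347).
Indices 20 through 42: 23 terms.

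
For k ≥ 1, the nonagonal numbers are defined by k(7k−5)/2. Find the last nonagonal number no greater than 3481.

Solve n(7n−5)/2 ≤ 3481 for integer n.
n = 31 gives 3286 ≤ 3481, while n = 32 gives 3504 > 3481; so the answer is 3286.

3286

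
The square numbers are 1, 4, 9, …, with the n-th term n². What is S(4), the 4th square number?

The 4th square number is n² with n = 4.
4² = 16.

16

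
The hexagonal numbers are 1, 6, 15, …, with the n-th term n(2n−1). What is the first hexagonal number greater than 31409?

31626

Solve n(2n−1) > 31409 for integer n.
The largest n with value ≤ 31409 is 125 (since 31125 ≤ 31409 < 31626), so the first above is n = 126, value 31626.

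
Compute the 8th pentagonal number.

The 8th pentagonal number is n(3n−1)/2 with n = 8.
8·(3·8 − 1)/2 = 8·23/2 = 92.

92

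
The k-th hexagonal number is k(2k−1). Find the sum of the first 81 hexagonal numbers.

Σ i(2i−1) = 2Σi² − Σi over i = 1..81.
Σi = 3321 and Σi² = 180441.
2·180441 − 1·3321 = 357561.

357561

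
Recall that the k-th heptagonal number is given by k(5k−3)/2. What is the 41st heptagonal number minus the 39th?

41·(5·41 − 3)/2 = 4141 and 39·(5·39 − 3)/2 = 3744.
Difference: 4141 − 3744 = 397.

397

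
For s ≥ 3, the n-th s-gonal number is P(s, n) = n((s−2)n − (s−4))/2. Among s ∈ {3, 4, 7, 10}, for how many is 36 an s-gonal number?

s = 3: P(3, 8) = 36. ✓
s = 4: P(4, 6) = 36. ✓
s = 7: P(7, 4) = 34 and P(7, 5) = 55; 36 is not s-gonal.
s = 10: P(10, 3) = 27 and P(10, 4) = 52; 36 is not s-gonal.
Hits: s ∈ {3, 4} → 2.

2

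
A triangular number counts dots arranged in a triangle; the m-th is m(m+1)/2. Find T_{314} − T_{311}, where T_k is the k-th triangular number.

939

314·315/2 = 49455 and 311·312/2 = 48516.
Difference: 49455 − 48516 = 939.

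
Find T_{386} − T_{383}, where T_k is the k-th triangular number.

1155

386·387/2 = 74691 and 383·384/2 = 73536.
Difference: 74691 − 73536 = 1155.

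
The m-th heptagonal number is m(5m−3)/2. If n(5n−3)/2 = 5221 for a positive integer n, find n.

Set n(5n−3)/2 = 5221, giving 5n² − 3n − 10442 = 0.
The discriminant is 9 + 40·5221 = 208849, and √208849 = 457.
So n = (3 + 457) / 10 = 460/10 = 46.

46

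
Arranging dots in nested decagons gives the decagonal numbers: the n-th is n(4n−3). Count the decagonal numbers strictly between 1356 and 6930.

23

The n-th decagonal number is n(4n−3).
Smallest index with value > 1356: n = 19 (giving 1387).
Largest index with value < 6930: n = 41 (giving 6601).
Indices 19 through 41: 23 terms.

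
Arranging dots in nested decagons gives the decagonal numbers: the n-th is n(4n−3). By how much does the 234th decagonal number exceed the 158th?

234·(4·234 − 3) = 218322 and 158·(4·158 − 3) = 99382.
Difference: 218322 − 99382 = 118940.

118940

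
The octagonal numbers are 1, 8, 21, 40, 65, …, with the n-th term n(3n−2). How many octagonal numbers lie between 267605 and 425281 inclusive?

78

The n-th octagonal number is n(3n−2).
Smallest index with value ≥ 267605: n = 299 (giving 267605).
Largest index with value ≤ 425281: n = 376 (giving 423376).
Indices 299 through 376: 78 terms.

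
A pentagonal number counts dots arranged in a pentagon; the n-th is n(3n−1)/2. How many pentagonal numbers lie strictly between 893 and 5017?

33

The n-th pentagonal number is n(3n−1)/2.
Smallest index with value > 893: n = 25 (giving 925).
Largest index with value < 5017: n = 57 (giving 4845).
Indices 25 through 57: 33 terms.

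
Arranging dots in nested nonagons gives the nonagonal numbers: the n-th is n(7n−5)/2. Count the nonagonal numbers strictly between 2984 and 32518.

67

The n-th nonagonal number is n(7n−5)/2.
Smallest index with value > 2984: n = 30 (giving 3075).
Largest index with value < 32518: n = 96 (giving 32016).
Indices 30 through 96: 67 terms.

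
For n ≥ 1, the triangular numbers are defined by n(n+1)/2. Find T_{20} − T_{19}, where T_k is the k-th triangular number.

Consecutive triangular numbers differ by n: T_{20} − T_{19} = 20.

20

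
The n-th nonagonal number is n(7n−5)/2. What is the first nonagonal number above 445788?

Solve n(7n−5)/2 > 445788 for integer n.
The largest n with value ≤ 445788 is 357 (since 445179 ≤ 445788 < 447679), so the first above is n = 358, value 447679.

447679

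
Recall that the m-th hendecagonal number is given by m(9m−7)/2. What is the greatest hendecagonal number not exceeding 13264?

Solve n(9n−7)/2 ≤ 13264 for integer n.
n = 54 gives 12933 ≤ 13264, while n = 55 gives 13420 > 13264; so the answer is 12933.

12933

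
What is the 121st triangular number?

The 121st triangular number is n(n+1)/2 with n = 121.
121·122/2 = 14762/2 = 7381.

7381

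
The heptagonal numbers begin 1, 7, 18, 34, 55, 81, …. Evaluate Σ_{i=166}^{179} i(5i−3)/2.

1038415

Σ i(5i−3)/2 = (5Σi² − 3Σi) / 2 over i = 166..179.
Σi = 16110 − 13695 = 2415 and Σi² = 1927830 − 1511015 = 416815.
(5·416815 − 3·2415) / 2 = 2076830/2 = 1038415.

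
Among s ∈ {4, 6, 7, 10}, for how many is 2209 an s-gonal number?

1

s = 4: P(4, 47) = 2209. ✓
s = 6: P(6, 33) = 2145 and P(6, 34) = 2278; 2209 is not s-gonal.
s = 7: P(7, 30) = 2205 and P(7, 31) = 2356; 2209 is not s-gonal.
s = 10: P(10, 23) = 2047 and P(10, 24) = 2232; 2209 is not s-gonal.
Hits: s ∈ {4} → 1.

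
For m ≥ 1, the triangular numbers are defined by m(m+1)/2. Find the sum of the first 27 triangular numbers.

3654

Σ i(i+1)/2 = (Σi² + Σi) / 2 over i = 1..27.
Σi = 378 and Σi² = 6930.
(1·6930 + 1·378) / 2 = 7308/2 = 3654.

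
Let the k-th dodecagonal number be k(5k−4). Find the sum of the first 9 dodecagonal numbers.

1245

Σ i(5i−4) = 5Σi² − 4Σi over i = 1..9.
Σi = 45 and Σi² = 285.
5·285 − 4·45 = 1245.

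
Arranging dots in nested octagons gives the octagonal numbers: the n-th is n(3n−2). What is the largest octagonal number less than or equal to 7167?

Solve n(3n−2) ≤ 7167 for integer n.
n = 49 gives 7105 ≤ 7167, while n = 50 gives 7400 > 7167; so the answer is 7105.

7105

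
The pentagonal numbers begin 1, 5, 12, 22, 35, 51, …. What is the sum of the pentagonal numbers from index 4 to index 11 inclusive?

Σ i(3i−1)/2 = (3Σi² − Σi) / 2 over i = 4..11.
Σi = 66 − 6 = 60 and Σi² = 506 − 14 = 492.
(3·492 − 1·60) / 2 = 1416/2 = 708.

708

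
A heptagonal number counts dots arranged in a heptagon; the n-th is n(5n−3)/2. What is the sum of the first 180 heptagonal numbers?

4876140

Σ i(5i−3)/2 = (5Σi² − 3Σi) / 2 over i = 1..180.
Σi = 16290 and Σi² = 1960230.
(5·1960230 − 3·16290) / 2 = 9752280/2 = 4876140.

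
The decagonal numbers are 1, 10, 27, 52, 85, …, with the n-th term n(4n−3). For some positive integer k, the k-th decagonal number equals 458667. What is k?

339

Set n(4n−3) = 458667, giving 4n² − 3n − 458667 = 0.
The discriminant is 9 + 16·458667 = 7338681, and √7338681 = 2709.
So n = (3 + 2709) / 8 = 2712/8 = 339.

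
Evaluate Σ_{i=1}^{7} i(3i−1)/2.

196

Σ i(3i−1)/2 = (3Σi² − Σi) / 2 over i = 1..7.
Σi = 28 and Σi² = 140.
(3·140 − 1·28) / 2 = 392/2 = 196.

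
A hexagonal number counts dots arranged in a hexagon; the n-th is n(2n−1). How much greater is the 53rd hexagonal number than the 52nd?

209

Consecutive hexagonal numbers differ by 4n − 3: here 4·53 − 3 = 209.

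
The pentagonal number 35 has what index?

Set n(3n−1)/2 = 35, giving 3n² − n − 70 = 0.
The discriminant is 1 + 24·35 = 841, and √841 = 29.
So n = (1 + 29) / 6 = 30/6 = 5.
Check: 5·(3·5 − 1)/2 = 35. ✓

5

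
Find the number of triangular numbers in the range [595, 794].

6

The n-th triangular number is n(n+1)/2.
Smallest index with value ≥ 595: n = 34 (giving 595).
Largest index with value ≤ 794: n = 39 (giving 780).
Indices 34 through 39: 6 terms.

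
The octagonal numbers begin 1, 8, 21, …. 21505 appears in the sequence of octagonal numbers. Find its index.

Set n(3n−2) = 21505, giving 3n² − 2n − 21505 = 0.
The discriminant is 4 + 12·21505 = 258064, and √258064 = 508.
So n = (2 + 508) / 6 = 510/6 = 85.

85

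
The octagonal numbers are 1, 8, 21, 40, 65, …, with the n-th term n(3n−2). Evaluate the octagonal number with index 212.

The 212th octagonal number is n(3n−2) with n = 212.
212·(3·212 − 2) = 212·634 = 134408.

134408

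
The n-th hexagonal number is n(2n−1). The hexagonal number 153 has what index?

9

Set n(2n−1) = 153, giving 2n² − n − 153 = 0.
The discriminant is 1 + 8·153 = 1225, and √1225 = 35.
So n = (1 + 35) / 4 = 36/4 = 9.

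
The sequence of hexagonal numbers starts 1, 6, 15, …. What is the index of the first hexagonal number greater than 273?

Solve n(2n−1) > 273 for integer n.
The largest n with value ≤ 273 is 11 (since 231 ≤ 273 < 276), so the first above is n = 12, value 276.

12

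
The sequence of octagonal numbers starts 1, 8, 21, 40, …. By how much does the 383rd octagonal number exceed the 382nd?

2293

Consecutive octagonal numbers differ by 6n − 5: here 6·383 − 5 = 2293.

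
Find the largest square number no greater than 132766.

Solve n² ≤ 132766 for integer n.
n = 364 gives 132496 ≤ 132766, while n = 365 gives 133225 > 132766; so the answer is 132496.

132496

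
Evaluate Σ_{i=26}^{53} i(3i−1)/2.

67718

Σ i(3i−1)/2 = (3Σi² − Σi) / 2 over i = 26..53.
Σi = 1431 − 325 = 1106 and Σi² = 51039 − 5525 = 45514.
(3·45514 − 1·1106) / 2 = 135436/2 = 67718.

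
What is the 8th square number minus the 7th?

n² − (n−1)² = 2n − 1, so 8² − 7² = 2·8 − 1 = 15.

15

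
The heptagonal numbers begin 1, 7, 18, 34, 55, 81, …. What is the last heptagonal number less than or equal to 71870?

Solve n(5n−3)/2 ≤ 71870 for integer n.
n = 169 gives 71149 ≤ 71870, while n = 170 gives 71995 > 71870; so the answer is 71149.

71149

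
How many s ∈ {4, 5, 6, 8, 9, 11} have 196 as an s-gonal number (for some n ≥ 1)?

2

s = 4: P(4, 14) = 196. ✓
s = 5: P(5, 11) = 176 and P(5, 12) = 210; 196 is not s-gonal.
s = 6: P(6, 10) = 190 and P(6, 11) = 231; 196 is not s-gonal.
s = 8: P(8, 8) = 176 and P(8, 9) = 225; 196 is not s-gonal.
s = 9: P(9, 7) = 154 and P(9, 8) = 204; 196 is not s-gonal.
s = 11: P(11, 7) = 196. ✓
Hits: s ∈ {4, 11} → 2.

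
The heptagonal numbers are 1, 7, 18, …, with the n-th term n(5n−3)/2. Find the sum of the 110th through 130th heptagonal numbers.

Σ i(5i−3)/2 = (5Σi² − 3Σi) / 2 over i = 110..130.
Σi = 8515 − 5995 = 2520 and Σi² = 740805 − 437635 = 303170.
(5·303170 − 3·2520) / 2 = 1508290/2 = 754145.

754145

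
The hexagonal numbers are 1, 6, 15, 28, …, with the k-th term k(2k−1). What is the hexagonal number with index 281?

The 281st hexagonal number is n(2n−1) with n = 281.
281·(2·281 − 1) = 281·561 = 157641.

157641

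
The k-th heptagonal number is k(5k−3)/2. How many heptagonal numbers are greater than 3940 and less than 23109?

The n-th heptagonal number is n(5n−3)/2.
Smallest index with value > 3940: n = 41 (giving 4141).
Largest index with value < 23109: n = 96 (giving 22896).
Indices 41 through 96: 56 terms.

56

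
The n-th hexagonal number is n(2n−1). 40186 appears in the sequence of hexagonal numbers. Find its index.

142

Set n(2n−1) = 40186, giving 2n² − n − 40186 = 0.
The discriminant is 1 + 8·40186 = 321489, and √321489 = 567.
So n = (1 + 567) / 4 = 568/4 = 142.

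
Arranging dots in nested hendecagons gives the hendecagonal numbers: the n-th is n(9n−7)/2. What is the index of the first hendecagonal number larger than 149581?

Solve n(9n−7)/2 > 149581 for integer n.
The largest n with value ≤ 149581 is 182 (since 148421 ≤ 149581 < 150060), so the first above is n = 183, value 150060.

183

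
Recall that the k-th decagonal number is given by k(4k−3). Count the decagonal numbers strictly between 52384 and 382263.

The n-th decagonal number is n(4n−3).
Smallest index with value > 52384: n = 115 (giving 52555).
Largest index with value < 382263: n = 309 (giving 380997).
Indices 115 through 309: 195 terms.

195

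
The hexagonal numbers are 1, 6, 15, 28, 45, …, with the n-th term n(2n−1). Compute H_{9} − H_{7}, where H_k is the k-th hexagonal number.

9·(2·9 − 1) = 153 and 7·(2·7 − 1) = 91.
Difference: 153 − 91 = 62.

62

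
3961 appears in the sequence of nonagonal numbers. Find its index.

34

Set n(7n−5)/2 = 3961, giving 7n² − 5n − 7922 = 0.
So n = (5 + 471) / 14 = 476/14 = 34.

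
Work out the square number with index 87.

87² = 7569.

7569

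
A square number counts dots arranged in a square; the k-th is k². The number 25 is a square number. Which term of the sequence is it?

5

We need n² = 25, so n = √25 = 5.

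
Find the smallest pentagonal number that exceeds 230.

247

Solve n(3n−1)/2 > 230 for integer n.
The largest n with value ≤ 230 is 12 (since 210 ≤ 230 < 247), so the first above is n = 13, value 247.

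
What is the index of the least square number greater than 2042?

Solve n² > 2042 for integer n.
The largest n with value ≤ 2042 is 45 (since 2025 ≤ 2042 < 2116), so the first above is n = 46, value 2116.

46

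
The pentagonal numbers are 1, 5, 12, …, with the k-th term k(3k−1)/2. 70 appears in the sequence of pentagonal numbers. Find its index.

Set n(3n−1)/2 = 70, giving 3n² − n − 140 = 0.
The discriminant is 1 + 24·70 = 1681, and √1681 = 41.
So n = (1 + 41) / 6 = 42/6 = 7.
Check: 7·(3·7 − 1)/2 = 70. ✓

7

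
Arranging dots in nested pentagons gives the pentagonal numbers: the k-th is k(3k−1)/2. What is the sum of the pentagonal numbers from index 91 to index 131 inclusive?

Σ i(3i−1)/2 = (3Σi² − Σi) / 2 over i = 91..131.
Σi = 8646 − 4095 = 4551 and Σi² = 757966 − 247065 = 510901.
(3·510901 − 1·4551) / 2 = 1528152/2 = 764076.

764076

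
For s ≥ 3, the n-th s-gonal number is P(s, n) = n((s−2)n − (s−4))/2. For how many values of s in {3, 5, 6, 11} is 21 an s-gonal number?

1

s = 3: P(3, 6) = 21. ✓
s = 5: P(5, 3) = 12 and P(5, 4) = 22; 21 is not s-gonal.
s = 6: P(6, 3) = 15 and P(6, 4) = 28; 21 is not s-gonal.
s = 11: P(11, 2) = 11 and P(11, 3) = 30; 21 is not s-gonal.
Hits: s ∈ {3} → 1.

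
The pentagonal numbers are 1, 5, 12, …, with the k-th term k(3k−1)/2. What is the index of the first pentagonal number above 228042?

Solve n(3n−1)/2 > 228042 for integer n.
The largest n with value ≤ 228042 is 390 (since 227955 ≤ 228042 < 229126), so the first above is n = 391, value 229126.

391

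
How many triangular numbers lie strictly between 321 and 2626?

The n-th triangular number is n(n+1)/2.
Smallest index with value > 321: n = 25 (giving 325).
Largest index with value < 2626: n = 71 (giving 2556).
Indices 25 through 71: 47 terms.

47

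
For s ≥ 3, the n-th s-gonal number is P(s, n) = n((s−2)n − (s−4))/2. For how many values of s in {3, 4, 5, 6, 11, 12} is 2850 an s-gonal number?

2

s = 3: P(3, 75) = 2850. ✓
s = 4: P(4, 53) = 2809 and P(4, 54) = 2916; 2850 is not s-gonal.
s = 5: P(5, 43) = 2752 and P(5, 44) = 2882; 2850 is not s-gonal.
s = 6: P(6, 38) = 2850. ✓
s = 11: P(11, 25) = 2725 and P(11, 26) = 2951; 2850 is not s-gonal.
s = 12: P(12, 24) = 2784 and P(12, 25) = 3025; 2850 is not s-gonal.
Hits: s ∈ {3, 6} → 2.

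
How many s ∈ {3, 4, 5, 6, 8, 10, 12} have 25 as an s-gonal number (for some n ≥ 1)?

1

s = 3: P(3, 6) = 21 and P(3, 7) = 28; 25 is not s-gonal.
s = 4: P(4, 5) = 25. ✓
s = 5: P(5, 4) = 22 and P(5, 5) = 35; 25 is not s-gonal.
s = 6: P(6, 3) = 15 and P(6, 4) = 28; 25 is not s-gonal.
s = 8: P(8, 3) = 21 and P(8, 4) = 40; 25 is not s-gonal.
s = 10: P(10, 2) = 10 and P(10, 3) = 27; 25 is not s-gonal.
s = 12: P(12, 2) = 12 and P(12, 3) = 33; 25 is not s-gonal.
Hits: s ∈ {4} → 1.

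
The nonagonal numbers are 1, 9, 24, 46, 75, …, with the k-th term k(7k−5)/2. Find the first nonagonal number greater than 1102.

1216

Solve n(7n−5)/2 > 1102 for integer n.
The largest n with value ≤ 1102 is 18 (since 1089 ≤ 1102 < 1216), so the first above is n = 19, value 1216.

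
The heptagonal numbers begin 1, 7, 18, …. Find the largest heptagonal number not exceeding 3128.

Solve n(5n−3)/2 ≤ 3128 for integer n.
n = 35 gives 3010 ≤ 3128, while n = 36 gives 3186 > 3128; so the answer is 3010.

3010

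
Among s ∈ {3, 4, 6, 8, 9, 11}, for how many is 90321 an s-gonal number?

1

s = 3: P(3, 424) = 90100 and P(3, 425) = 90525; 90321 is not s-gonal.
s = 4: P(4, 300) = 90000 and P(4, 301) = 90601; 90321 is not s-gonal.
s = 6: P(6, 212) = 89676 and P(6, 213) = 90525; 90321 is not s-gonal.
s = 8: P(8, 173) = 89441 and P(8, 174) = 90480; 90321 is not s-gonal.
s = 9: P(9, 161) = 90321. ✓
s = 11: P(11, 142) = 90241 and P(11, 143) = 91520; 90321 is not s-gonal.
Hits: s ∈ {9} → 1.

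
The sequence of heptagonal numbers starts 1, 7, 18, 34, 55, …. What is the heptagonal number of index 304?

230584

The 304th heptagonal number is n(5n−3)/2 with n = 304.
304·(5·304 − 3)/2 = 304·1517/2 = 230584.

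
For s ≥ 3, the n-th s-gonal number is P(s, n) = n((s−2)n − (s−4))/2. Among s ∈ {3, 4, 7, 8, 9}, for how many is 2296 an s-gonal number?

1

s = 3: P(3, 67) = 2278 and P(3, 68) = 2346; 2296 is not s-gonal.
s = 4: P(4, 47) = 2209 and P(4, 48) = 2304; 2296 is not s-gonal.
s = 7: P(7, 30) = 2205 and P(7, 31) = 2356; 2296 is not s-gonal.
s = 8: P(8, 28) = 2296. ✓
s = 9: P(9, 25) = 2125 and P(9, 26) = 2301; 2296 is not s-gonal.
Hits: s ∈ {8} → 1.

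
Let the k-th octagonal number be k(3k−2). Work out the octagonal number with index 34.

3400

34·(3·34 − 2) = 34·100 = 3400.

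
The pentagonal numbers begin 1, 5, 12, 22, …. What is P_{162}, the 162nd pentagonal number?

39285

The 162nd pentagonal number is n(3n−1)/2 with n = 162.
162·(3·162 − 1)/2 = 162·485/2 = 39285.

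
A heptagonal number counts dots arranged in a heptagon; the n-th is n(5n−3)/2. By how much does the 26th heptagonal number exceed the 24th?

247

26·(5·26 − 3)/2 = 1651 and 24·(5·24 − 3)/2 = 1404.
Difference: 1651 − 1404 = 247.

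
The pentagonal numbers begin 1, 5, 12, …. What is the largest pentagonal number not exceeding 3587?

Solve n(3n−1)/2 ≤ 3587 for integer n.
n = 49 gives 3577 ≤ 3587, while n = 50 gives 3725 > 3587; so the answer is 3577.

3577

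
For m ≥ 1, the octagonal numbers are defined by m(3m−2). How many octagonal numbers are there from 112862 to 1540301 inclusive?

522

The n-th octagonal number is n(3n−2).
Smallest index with value ≥ 112862: n = 195 (giving 113685).
Largest index with value ≤ 1540301: n = 716 (giving 1536536).
Indices 195 through 716: 522 terms.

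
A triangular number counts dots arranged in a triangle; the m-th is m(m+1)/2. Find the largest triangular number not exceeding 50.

45

Solve n(n+1)/2 ≤ 50 for integer n.
n = 9 gives 45 ≤ 50, while n = 10 gives 55 > 50; so the answer is 45.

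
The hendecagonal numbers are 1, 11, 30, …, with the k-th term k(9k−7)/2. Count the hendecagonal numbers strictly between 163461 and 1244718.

336

The n-th hendecagonal number is n(9n−7)/2.
Smallest index with value > 163461: n = 191 (giving 163496).
Largest index with value < 1244718: n = 526 (giving 1243201).
Indices 191 through 526: 336 terms.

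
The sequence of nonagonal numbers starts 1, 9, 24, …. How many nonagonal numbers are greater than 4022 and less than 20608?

The n-th nonagonal number is n(7n−5)/2.
Smallest index with value > 4022: n = 35 (giving 4200).
Largest index with value < 20608: n = 77 (giving 20559).
Indices 35 through 77: 43 terms.

43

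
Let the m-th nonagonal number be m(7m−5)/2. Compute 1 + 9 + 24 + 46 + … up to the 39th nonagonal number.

Σ i(7i−5)/2 = (7Σi² − 5Σi) / 2 over i = 1..39.
Σi = 780 and Σi² = 20540.
(7·20540 − 5·780) / 2 = 139880/2 = 69940.

69940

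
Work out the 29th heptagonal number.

2059

The 29th heptagonal number is n(5n−3)/2 with n = 29.
29·(5·29 − 3)/2 = 29·142/2 = 29·71 = 2059.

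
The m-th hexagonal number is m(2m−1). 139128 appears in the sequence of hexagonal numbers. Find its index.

264

Set n(2n−1) = 139128, giving 2n² − n − 139128 = 0.
The discriminant is 1 + 8·139128 = 1113025, and √1113025 = 1055.
So n = (1 + 1055) / 4 = 1056/4 = 264.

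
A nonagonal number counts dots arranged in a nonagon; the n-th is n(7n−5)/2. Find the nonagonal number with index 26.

2301

The 26th nonagonal number is n(7n−5)/2 with n = 26.
26·(7·26 − 5)/2 = 26·177/2 = 2301.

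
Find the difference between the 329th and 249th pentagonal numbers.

329·(3·329 − 1)/2 = 162197 and 249·(3·249 − 1)/2 = 92877.
Difference: 162197 − 92877 = 69320.

69320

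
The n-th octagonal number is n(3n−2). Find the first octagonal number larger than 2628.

Solve n(3n−2) > 2628 for integer n.
The largest n with value ≤ 2628 is 29 (since 2465 ≤ 2628 < 2640), so the first above is n = 30, value 2640.

2640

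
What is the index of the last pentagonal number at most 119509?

282

Solve n(3n−1)/2 ≤ 119509 for integer n.
n = 282 gives 119145 ≤ 119509, while n = 283 gives 119992 > 119509; so the answer is index 282.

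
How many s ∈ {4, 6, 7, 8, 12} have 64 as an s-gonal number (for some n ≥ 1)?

2

s = 4: P(4, 8) = 64. ✓
s = 6: P(6, 5) = 45 and P(6, 6) = 66; 64 is not s-gonal.
s = 7: P(7, 5) = 55 and P(7, 6) = 81; 64 is not s-gonal.
s = 8: P(8, 4) = 40 and P(8, 5) = 65; 64 is not s-gonal.
s = 12: P(12, 4) = 64. ✓
Hits: s ∈ {4, 12} → 2.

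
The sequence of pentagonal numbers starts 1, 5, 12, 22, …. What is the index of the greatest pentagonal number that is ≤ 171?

Solve n(3n−1)/2 ≤ 171 for integer n.
n = 10 gives 145 ≤ 171, while n = 11 gives 176 > 171; so the answer is index 10.

10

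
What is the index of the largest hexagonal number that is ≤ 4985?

Solve n(2n−1) ≤ 4985 for integer n.
n = 50 gives 4950 ≤ 4985, while n = 51 gives 5151 > 4985; so the answer is index 50.

50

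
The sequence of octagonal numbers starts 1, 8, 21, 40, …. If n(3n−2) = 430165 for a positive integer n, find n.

379

Set n(3n−2) = 430165, giving 3n² − 2n − 430165 = 0.
The discriminant is 4 + 12·430165 = 5161984, and √5161984 = 2272.
So n = (2 + 2272) / 6 = 2274/6 = 379.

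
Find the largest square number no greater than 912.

Solve n² ≤ 912 for integer n.
n = 30 gives 900 ≤ 912, while n = 31 gives 961 > 912; so the answer is 900.

900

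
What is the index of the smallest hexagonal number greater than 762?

Solve n(2n−1) > 762 for integer n.
The largest n with value ≤ 762 is 19 (since 703 ≤ 762 < 780), so the first above is n = 20, value 780.

20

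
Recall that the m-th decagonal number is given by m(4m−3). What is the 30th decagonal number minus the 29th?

Consecutive decagonal numbers differ by 8n − 7: here 8·30 − 7 = 233.

233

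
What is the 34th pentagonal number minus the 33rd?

100

Consecutive pentagonal numbers differ by 3n − 2: here 3·34 − 2 = 100.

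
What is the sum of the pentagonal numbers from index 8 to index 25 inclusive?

Σ i(3i−1)/2 = (3Σi² − Σi) / 2 over i = 8..25.
Σi = 325 − 28 = 297 and Σi² = 5525 − 140 = 5385.
(3·5385 − 1·297) / 2 = 15858/2 = 7929.

7929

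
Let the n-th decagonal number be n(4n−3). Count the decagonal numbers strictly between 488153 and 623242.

46

The n-th decagonal number is n(4n−3).
Smallest index with value > 488153: n = 350 (giving 488950).
Largest index with value < 623242: n = 395 (giving 622915).
Indices 350 through 395: 46 terms.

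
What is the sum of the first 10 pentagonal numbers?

550

Σ i(3i−1)/2 = (3Σi² − Σi) / 2 over i = 1..10.
Σi = 55 and Σi² = 385.
(3·385 − 1·55) / 2 = 1100/2 = 550.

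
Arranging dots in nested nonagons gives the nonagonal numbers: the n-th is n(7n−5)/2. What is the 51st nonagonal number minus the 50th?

351

Consecutive nonagonal numbers differ by 7n − 6: here 7·51 − 6 = 351.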